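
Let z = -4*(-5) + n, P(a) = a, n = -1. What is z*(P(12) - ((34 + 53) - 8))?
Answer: -1273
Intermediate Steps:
z = 19 (z = -4*(-5) - 1 = 20 - 1 = 19)
z*(P(12) - ((34 + 53) - 8)) = 19*(12 - ((34 + 53) - 8)) = 19*(12 - (87 - 8)) = 19*(12 - 1*79) = 19*(12 - 79) = 19*(-67) = -1273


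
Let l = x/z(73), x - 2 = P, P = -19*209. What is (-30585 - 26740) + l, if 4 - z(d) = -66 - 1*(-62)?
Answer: -462569/8 ≈ -57821.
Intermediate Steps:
P = -3971
x = -3969 (x = 2 - 3971 = -3969)
z(d) = 8 (z(d) = 4 - (-66 - 1*(-62)) = 4 - (-66 + 62) = 4 - 1*(-4) = 4 + 4 = 8)
l = -3969/8 ≈ -496.13
(-30585 - 26740) + l = (-30585 - 26740) - 3969/8 = -57325 - 3969/8 = -462569/8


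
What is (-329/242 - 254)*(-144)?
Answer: 4449384/121 ≈ 36772.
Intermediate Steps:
(-329/242 - 254)*(-144) = -61797/242*(-144) = 4449384/121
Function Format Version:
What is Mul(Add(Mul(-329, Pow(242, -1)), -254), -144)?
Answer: Rational(4449384, 121) ≈ 36772.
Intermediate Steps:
Mul(Add(Mul(-329, Pow(242, -1)), -254), -144) = Mul(Add(Mul(-329, Rational(1, 242)), -254), -144) = Mul(Add(Rational(-329, 242), -254), -144) = Mul(Rational(-61797, 242), -144) = Rational(4449384, 121)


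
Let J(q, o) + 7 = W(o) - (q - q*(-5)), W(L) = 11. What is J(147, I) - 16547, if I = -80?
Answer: -17425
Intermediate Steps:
J(q, o) = 4 - 6*q (J(q, o) = -7 + (11 - (q - q*(-5))) = -7 + (11 - (q - (-5)*q)) = -7 + (11 - (q + 5*q)) = -7 + (11 - 6*q) = 4 - 6*q)
J(147, I) - 16547 = (4 - 6*147) - 16547 = (4 - 882) - 16547 = -878 - 16547 = -17425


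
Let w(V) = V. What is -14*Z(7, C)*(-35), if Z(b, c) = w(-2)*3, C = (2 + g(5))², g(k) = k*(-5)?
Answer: -2940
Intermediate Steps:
g(k) = -5*k
C = 529 (C = (2 - 5*5)² = (2 - 25)² = (-23)² = 529)
Z(b, c) = -6 (Z(b, c) = -2*3 = -6)
-14*Z(7, C)*(-35) = -14*(-6)*(-35) = 84*(-35) = -2940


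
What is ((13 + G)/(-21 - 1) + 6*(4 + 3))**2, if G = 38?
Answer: 762129/484 ≈ 1574.6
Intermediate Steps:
((13 + G)/(-21 - 1) + 6*(4 + 3))**2 = ((13 + 38)/(-21 - 1) + 6*(4 + 3))**2 = (51/(-22) + 6*7)**2 = (51*(-1/22) + 42)**2 = (-51/22 + 42)**2 = (873/22)**2 = 762129/484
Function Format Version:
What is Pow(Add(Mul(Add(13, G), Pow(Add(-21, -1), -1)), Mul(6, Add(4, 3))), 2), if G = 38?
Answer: Rational(762129, 484) ≈ 1574.6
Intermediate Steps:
Pow(Add(Mul(Add(13, G), Pow(Add(-21, -1), -1)), Mul(6, Add(4, 3))), 2) = Pow(Add(Mul(Add(13, 38), Pow(Add(-21, -1), -1)), Mul(6, Add(4, 3))), 2) = Pow(Add(Mul(51, Pow(-22, -1)), Mul(6, 7)), 2) = Pow(Add(Mul(51, Rational(-1, 22)), 42), 2) = Pow(Add(Rational(-51, 22), 42), 2) = Pow(Rational(873, 22), 2) = Rational(762129, 484)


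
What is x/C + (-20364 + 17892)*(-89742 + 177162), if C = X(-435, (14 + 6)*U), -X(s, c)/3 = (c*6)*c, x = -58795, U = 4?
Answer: -4978995597841/23040 ≈ -2.1610e+8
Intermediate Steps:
X(s, c) = -18*c² (X(s, c) = -3*c*6*c = -3*6*c*c = -18*c²)
C = -115200 (C = -18*16*(14 + 6)² = -18*(20*4)² = -18*80² = -18*6400 = -115200)
x/C + (-20364 + 17892)*(-89742 + 177162) = -58795/(-115200) + (-20364 + 17892)*(-89742 + 177162) = -58795*(-1/115200) - 2472*87420 = 11759/23040 - 216102240 = -4978995597841/23040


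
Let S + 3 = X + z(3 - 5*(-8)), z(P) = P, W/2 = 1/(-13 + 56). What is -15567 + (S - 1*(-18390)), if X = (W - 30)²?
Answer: 6952631/1849 ≈ 3760.2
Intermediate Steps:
W = 2/43 (W = 2/(-13 + 56) = 2/43 ≈ 0.046512)
X = 1658944/1849 (X = (2/43 - 30)² = (-1288/43)² = 1658944/1849 ≈ 897.21)
S = 1732904/1849 (S = -3 + (1658944/1849 + (3 - 5*(-8))) = -3 + (1658944/1849 + (3 - 1*(-40))) = -3 + (1658944/1849 + (3 + 40)) = -3 + (1658944/1849 + 43) = -3 + 1738451/1849 = 1732904/1849 ≈ 937.21)
-15567 + (S - 1*(-18390)) = -15567 + (1732904/1849 - 1*(-18390)) = -15567 + (1732904/1849 + 18390) = -15567 + 35736014/1849 = 6952631/1849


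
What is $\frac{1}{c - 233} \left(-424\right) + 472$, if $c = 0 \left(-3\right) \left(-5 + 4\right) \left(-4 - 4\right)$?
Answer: $\frac{110400}{233} \approx 473.82$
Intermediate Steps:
$c = 0$ ($c = 0 \left(\left(-1\right) \left(-8\right)\right) = 0 \cdot 8 = 0$)
$\frac{1}{c - 233} \left(-424\right) + 472 = \frac{1}{0 - 233} \left(-424\right) + 472 = \frac{1}{-233} \left(-424\right) + 472 = \left(- \frac{1}{233}\right) \left(-424\right) + 472 = \frac{424}{233} + 472 = \frac{110400}{233}$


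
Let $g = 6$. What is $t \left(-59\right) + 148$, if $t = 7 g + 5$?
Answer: $-2625$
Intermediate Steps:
$t = 47$ ($t = 7 \cdot 6 + 5 = 42 + 5 = 47$)
$t \left(-59\right) + 148 = 47 \left(-59\right) + 148 = -2773 + 148 = -2625$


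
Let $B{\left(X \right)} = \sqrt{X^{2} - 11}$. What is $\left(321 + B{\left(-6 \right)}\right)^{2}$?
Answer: $106276$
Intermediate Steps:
$B{\left(X \right)} = \sqrt{-11 + X^{2}}$
$\left(321 + B{\left(-6 \right)}\right)^{2} = \left(321 + \sqrt{-11 + \left(-6\right)^{2}}\right)^{2} = \left(321 + \sqrt{-11 + 36}\right)^{2} = \left(321 + \sqrt{25}\right)^{2} = \left(321 + 5\right)^{2} = 326^{2} = 106276$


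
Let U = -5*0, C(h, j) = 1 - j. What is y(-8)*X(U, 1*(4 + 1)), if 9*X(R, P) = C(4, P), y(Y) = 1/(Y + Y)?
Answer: 1/36 ≈ 0.027778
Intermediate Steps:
y(Y) = 1/(2*Y)
U = 0
X(R, P) = ⅑ - P/9 (X(R, P) = (1 - P)/9 = ⅑ - P/9)
y(-8)*X(U, 1*(4 + 1)) = ((½)/(-8))*(⅑ - (4 + 1)/9) = ((½)*(-⅛))*(⅑ - 5/9) = -(⅑ - ⅑*5)/16 = -(⅑ - 5/9)/16 = -1/16*(-4/9) = 1/36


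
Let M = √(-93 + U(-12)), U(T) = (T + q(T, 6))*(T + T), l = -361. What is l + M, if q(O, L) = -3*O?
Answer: -361 + I*√669 ≈ -361.0 + 25.865*I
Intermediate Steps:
U(T) = -4*T² (U(T) = (T - 3*T)*(T + T) = (-2*T)*(2*T) = -4*T²)
M = I*√669 (M = √(-93 - 4*(-12)²) = √(-93 - 4*144) = √(-93 - 576) = √(-669) = I*√669 ≈ 25.865*I)
l + M = -361 + I*√669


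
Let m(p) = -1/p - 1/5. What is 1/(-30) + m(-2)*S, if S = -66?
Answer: -119/6 ≈ -19.833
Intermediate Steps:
m(p) = -⅕ - 1/p (m(p) = -1/p - 1*⅕ = -1/p - ⅕ = -⅕ - 1/p)
1/(-30) + m(-2)*S = 1/(-30) + ((⅕)*(-5 - 1*(-2))/(-2))*(-66) = -1/30 + ((⅕)*(-½)*(-5 + 2))*(-66) = -1/30 + ((⅕)*(-½)*(-3))*(-66) = -1/30 + (3/10)*(-66) = -1/30 - 99/5 = -119/6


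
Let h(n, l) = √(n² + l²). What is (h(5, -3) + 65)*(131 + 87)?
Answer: 14170 + 218*√34 ≈ 15441.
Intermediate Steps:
h(n, l) = √(l² + n²)
(h(5, -3) + 65)*(131 + 87) = (√((-3)² + 5²) + 65)*(131 + 87) = (√(9 + 25) + 65)*218 = (√34 + 65)*218 = (65 + √34)*218 = 14170 + 218*√34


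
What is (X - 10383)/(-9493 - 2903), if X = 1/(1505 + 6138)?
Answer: 19839317/23685657 ≈ 0.83761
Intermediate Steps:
X = 1/7643 ≈ 0.00013084
(X - 10383)/(-9493 - 2903) = (1/7643 - 10383)/(-9493 - 2903) = -79357268/7643/(-12396) = -79357268/7643*(-1/12396) = 19839317/23685657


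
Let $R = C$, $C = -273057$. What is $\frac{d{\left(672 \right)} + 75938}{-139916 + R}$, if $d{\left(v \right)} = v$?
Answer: $- \frac{76610}{412973} \approx -0.18551$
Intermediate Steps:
$R = -273057$
$\frac{d{\left(672 \right)} + 75938}{-139916 + R} = \frac{672 + 75938}{-139916 - 273057} = \frac{76610}{-412973} = 76610 \left(- \frac{1}{412973}\right) = - \frac{76610}{412973}$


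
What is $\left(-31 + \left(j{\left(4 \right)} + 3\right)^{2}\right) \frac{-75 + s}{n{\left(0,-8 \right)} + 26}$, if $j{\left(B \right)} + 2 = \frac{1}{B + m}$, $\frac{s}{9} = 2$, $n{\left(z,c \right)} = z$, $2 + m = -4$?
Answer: $\frac{7011}{104} \approx 67.413$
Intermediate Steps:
$m = -6$ ($m = -2 - 4 = -6$)
$s = 18$ ($s = 9 \cdot 2 = 18$)
$j{\left(B \right)} = -2 + \frac{1}{-6 + B}$ ($j{\left(B \right)} = -2 + \frac{1}{B - 6} = -2 + \frac{1}{-6 + B}$)
$\left(-31 + \left(j{\left(4 \right)} + 3\right)^{2}\right) \frac{-75 + s}{n{\left(0,-8 \right)} + 26} = \left(-31 + \left(\frac{13 - 8}{-6 + 4} + 3\right)^{2}\right) \frac{-75 + 18}{0 + 26} = \left(-31 + \left(\frac{13 - 8}{-2} + 3\right)^{2}\right) \left(- \frac{57}{26}\right) = \left(-31 + \left(\left(- \frac{1}{2}\right) 5 + 3\right)^{2}\right) \left(\left(-57\right) \frac{1}{26}\right) = \left(-31 + \left(- \frac{5}{2} + 3\right)^{2}\right) \left(- \frac{57}{26}\right) = \left(-31 + \left(\frac{1}{2}\right)^{2}\right) \left(- \frac{57}{26}\right) = \left(-31 + \frac{1}{4}\right) \left(- \frac{57}{26}\right) = \left(- \frac{123}{4}\right) \left(- \frac{57}{26}\right) = \frac{7011}{104}$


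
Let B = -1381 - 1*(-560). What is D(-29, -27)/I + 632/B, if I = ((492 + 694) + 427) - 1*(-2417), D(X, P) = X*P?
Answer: -1904117/3308630 ≈ -0.57550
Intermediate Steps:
D(X, P) = P*X
B = -821 (B = -1381 + 560 = -821)
I = 4030 (I = (1186 + 427) + 2417 = 1613 + 2417 = 4030)
D(-29, -27)/I + 632/B = -27*(-29)/4030 + 632/(-821) = 783*(1/4030) + 632*(-1/821) = 783/4030 - 632/821 = -1904117/3308630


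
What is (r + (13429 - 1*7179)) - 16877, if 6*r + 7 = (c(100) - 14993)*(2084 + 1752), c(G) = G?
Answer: -19064439/2 ≈ -9.5322e+6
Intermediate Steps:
r = -19043185/2 (r = -7/6 + ((100 - 14993)*(2084 + 1752))/6 = -7/6 + (-14893*3836)/6 = -7/6 + (⅙)*(-57129548) = -7/6 - 28564774/3 = -19043185/2 ≈ -9.5216e+6)
(r + (13429 - 1*7179)) - 16877 = (-19043185/2 + (13429 - 1*7179)) - 16877 = (-19043185/2 + (13429 - 7179)) - 16877 = (-19043185/2 + 6250) - 16877 = -19030685/2 - 16877 = -19064439/2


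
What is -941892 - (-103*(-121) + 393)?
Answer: -954748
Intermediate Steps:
-941892 - (-103*(-121) + 393) = -941892 - (12463 + 393) = -941892 - 1*12856 = -941892 - 12856 = -954748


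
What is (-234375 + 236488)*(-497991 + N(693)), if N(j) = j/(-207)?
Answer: -24202027310/23 ≈ -1.0523e+9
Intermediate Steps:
N(j) = -j/207 (N(j) = j*(-1/207) = -j/207)
(-234375 + 236488)*(-497991 + N(693)) = (-234375 + 236488)*(-497991 - 1/207*693) = 2113*(-497991 - 77/23) = 2113*(-11453870/23) = -24202027310/23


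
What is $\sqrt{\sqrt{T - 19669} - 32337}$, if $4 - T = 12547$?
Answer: $\sqrt{-32337 + 2 i \sqrt{8053}} \approx 0.499 + 179.83 i$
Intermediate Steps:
$T = -12543$ ($T = 4 - 12547 = -12543$)
$\sqrt{\sqrt{T - 19669} - 32337} = \sqrt{\sqrt{-12543 - 19669} - 32337} = \sqrt{\sqrt{-32212} - 32337} = \sqrt{2 i \sqrt{8053} - 32337} = \sqrt{-32337 + 2 i \sqrt{8053}}$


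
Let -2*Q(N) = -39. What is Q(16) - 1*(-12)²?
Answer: -249/2 ≈ -124.50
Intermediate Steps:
Q(N) = 39/2 (Q(N) = -½*(-39) = 39/2)
Q(16) - 1*(-12)² = 39/2 - 1*(-12)² = 39/2 - 1*144 = 39/2 - 144 = -249/2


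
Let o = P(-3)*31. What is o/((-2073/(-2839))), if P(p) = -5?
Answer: -440045/2073 ≈ -212.27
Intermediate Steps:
o = -155 (o = -5*31 = -155)
o/((-2073/(-2839))) = -155/((-2073/(-2839))) = -155/((-2073*(-1/2839))) = -155/2073/2839 = -155*2839/2073 = -440045/2073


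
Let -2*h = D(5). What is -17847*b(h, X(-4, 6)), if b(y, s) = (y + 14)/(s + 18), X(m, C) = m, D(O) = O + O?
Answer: -160623/14 ≈ -11473.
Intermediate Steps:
D(O) = 2*O
h = -5 ≈ -5.0000
b(y, s) = (14 + y)/(18 + s)
-17847*b(h, X(-4, 6)) = -17847*(14 - 5)/(18 - 4) = -17847*9/14 = -160623/14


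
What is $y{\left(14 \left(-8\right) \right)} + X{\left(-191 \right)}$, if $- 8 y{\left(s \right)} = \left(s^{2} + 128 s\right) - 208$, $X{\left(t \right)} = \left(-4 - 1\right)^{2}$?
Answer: $275$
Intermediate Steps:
$X{\left(t \right)} = 25$ ($X{\left(t \right)} = \left(-5\right)^{2} = 25$)
$y{\left(s \right)} = 26 - 16 s - \frac{s^{2}}{8}$ ($y{\left(s \right)} = - \frac{\left(s^{2} + 128 s\right) - 208}{8} = - \frac{-208 + s^{2} + 128 s}{8} = 26 - 16 s - \frac{s^{2}}{8}$)
$y{\left(14 \left(-8\right) \right)} + X{\left(-191 \right)} = \left(26 - 16 \cdot 14 \left(-8\right) - \frac{\left(14 \left(-8\right)\right)^{2}}{8}\right) + 25 = \left(26 - -1792 - \frac{\left(-112\right)^{2}}{8}\right) + 25 = \left(26 + 1792 - 1568\right) + 25 = 250 + 25 = 275$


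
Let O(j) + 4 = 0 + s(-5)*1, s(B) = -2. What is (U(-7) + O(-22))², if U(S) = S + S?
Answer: 400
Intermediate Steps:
U(S) = 2*S
O(j) = -6 (O(j) = -4 + (0 - 2*1) = -4 + (0 - 2) = -4 - 2 = -6)
(U(-7) + O(-22))² = (2*(-7) - 6)² = (-14 - 6)² = (-20)² = 400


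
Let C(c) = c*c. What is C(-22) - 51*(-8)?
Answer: 892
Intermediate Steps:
C(c) = c²
C(-22) - 51*(-8) = (-22)² - 51*(-8) = 484 + 408 = 892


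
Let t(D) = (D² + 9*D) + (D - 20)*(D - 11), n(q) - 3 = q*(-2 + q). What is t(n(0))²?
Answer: 29584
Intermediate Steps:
n(q) = 3 + q*(-2 + q)
t(D) = D² + 9*D + (-20 + D)*(-11 + D) (t(D) = (D² + 9*D) + (-20 + D)*(-11 + D) = D² + 9*D + (-20 + D)*(-11 + D))
t(n(0))² = (220 - 22*(3 + 0² - 2*0) + 2*(3 + 0² - 2*0)²)² = (220 - 22*(3 + 0 + 0) + 2*(3 + 0 + 0)²)² = (220 - 22*3 + 2*3²)² = (220 - 66 + 2*9)² = (220 - 66 + 18)² = 172² = 29584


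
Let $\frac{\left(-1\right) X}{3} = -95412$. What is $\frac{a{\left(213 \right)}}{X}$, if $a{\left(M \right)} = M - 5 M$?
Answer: $- \frac{71}{23853} \approx -0.0029766$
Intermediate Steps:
$X = 286236$ ($X = \left(-3\right) \left(-95412\right) = 286236$)
$a{\left(M \right)} = - 4 M$
$\frac{a{\left(213 \right)}}{X} = \frac{\left(-4\right) 213}{286236} = \left(-852\right) \frac{1}{286236} = - \frac{71}{23853}$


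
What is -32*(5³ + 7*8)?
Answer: -5792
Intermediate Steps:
-32*(5³ + 7*8) = -32*(125 + 56) = -32*181 = -5792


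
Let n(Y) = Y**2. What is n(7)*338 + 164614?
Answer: 181176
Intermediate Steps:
n(7)*338 + 164614 = 7**2*338 + 164614 = 49*338 + 164614 = 16562 + 164614 = 181176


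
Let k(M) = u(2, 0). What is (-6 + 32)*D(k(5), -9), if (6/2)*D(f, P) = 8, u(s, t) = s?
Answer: 208/3 ≈ 69.333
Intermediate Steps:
k(M) = 2
D(f, P) = 8/3 (D(f, P) = (1/3)*8 = 8/3)
(-6 + 32)*D(k(5), -9) = (-6 + 32)*(8/3) = 26*(8/3) = 208/3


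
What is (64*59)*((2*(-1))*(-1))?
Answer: 7552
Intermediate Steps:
(64*59)*((2*(-1))*(-1)) = 3776*(-2*(-1)) = 3776*2 = 7552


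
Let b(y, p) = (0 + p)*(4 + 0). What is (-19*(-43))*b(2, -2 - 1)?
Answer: -9804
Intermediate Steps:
b(y, p) = 4*p (b(y, p) = p*4 = 4*p)
(-19*(-43))*b(2, -2 - 1) = (-19*(-43))*(4*(-2 - 1)) = 817*(4*(-3)) = 817*(-12) = -9804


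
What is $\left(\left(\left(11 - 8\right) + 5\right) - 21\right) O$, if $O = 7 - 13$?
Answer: $78$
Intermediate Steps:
$O = -6$
$\left(\left(\left(11 - 8\right) + 5\right) - 21\right) O = \left(\left(\left(11 - 8\right) + 5\right) - 21\right) \left(-6\right) = \left(\left(3 + 5\right) - 21\right) \left(-6\right) = \left(8 - 21\right) \left(-6\right) = \left(-13\right) \left(-6\right) = 78$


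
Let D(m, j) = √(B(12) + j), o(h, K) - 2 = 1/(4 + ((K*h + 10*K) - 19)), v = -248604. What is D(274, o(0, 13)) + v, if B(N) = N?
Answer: -248604 + 3*√20585/115 ≈ -2.4860e+5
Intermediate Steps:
o(h, K) = 2 + 1/(-15 + 10*K + K*h) (o(h, K) = 2 + 1/(4 + ((K*h + 10*K) - 19)) = 2 + 1/(4 + ((10*K + K*h) - 19)) = 2 + 1/(4 + (-19 + 10*K + K*h)) = 2 + 1/(-15 + 10*K + K*h))
D(m, j) = √(12 + j)
D(274, o(0, 13)) + v = √(12 + (-29 + 20*13 + 2*13*0)/(-15 + 10*13 + 13*0)) - 248604 = √(12 + (-29 + 260 + 0)/(-15 + 130 + 0)) - 248604 = √(12 + 231/115) - 248604 = √(1611/115) - 248604 = 3*√20585/115 - 248604 = -248604 + 3*√20585/115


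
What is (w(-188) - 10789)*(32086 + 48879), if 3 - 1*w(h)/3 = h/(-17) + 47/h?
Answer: -59529111425/68 ≈ -8.7543e+8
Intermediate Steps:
w(h) = 9 - 141/h + 3*h/17 (w(h) = 9 - 3*(h/(-17) + 47/h) = 9 - 3*(h*(-1/17) + 47/h) = 9 - 3*(-h/17 + 47/h) = 9 - 3*(47/h - h/17) = 9 + (-141/h + 3*h/17) = 9 - 141/h + 3*h/17)
(w(-188) - 10789)*(32086 + 48879) = ((9 - 141/(-188) + (3/17)*(-188)) - 10789)*(32086 + 48879) = ((9 - 141*(-1/188) - 564/17) - 10789)*80965 = ((9 + ¾ - 564/17) - 10789)*80965 = (-1593/68 - 10789)*80965 = -735245/68*80965 = -59529111425/68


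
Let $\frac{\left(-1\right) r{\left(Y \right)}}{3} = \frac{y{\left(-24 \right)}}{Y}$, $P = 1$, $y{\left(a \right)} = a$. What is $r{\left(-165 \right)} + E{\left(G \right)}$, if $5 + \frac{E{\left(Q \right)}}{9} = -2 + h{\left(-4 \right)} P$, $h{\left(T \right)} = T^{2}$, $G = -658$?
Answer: $\frac{4431}{55} \approx 80.564$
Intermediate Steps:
$r{\left(Y \right)} = \frac{72}{Y}$ ($r{\left(Y \right)} = - 3 \left(- \frac{24}{Y}\right) = \frac{72}{Y}$)
$E{\left(Q \right)} = 81$ ($E{\left(Q \right)} = -45 + 9 \left(-2 + \left(-4\right)^{2} \cdot 1\right) = -45 + 9 \left(-2 + 16 \cdot 1\right) = -45 + 9 \left(-2 + 16\right) = -45 + 9 \cdot 14 = -45 + 126 = 81$)
$r{\left(-165 \right)} + E{\left(G \right)} = \frac{72}{-165} + 81 = 72 \left(- \frac{1}{165}\right) + 81 = - \frac{24}{55} + 81 = \frac{4431}{55}$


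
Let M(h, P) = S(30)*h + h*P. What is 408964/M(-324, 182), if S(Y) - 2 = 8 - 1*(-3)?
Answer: -102241/15795 ≈ -6.4730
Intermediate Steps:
S(Y) = 13 (S(Y) = 2 + (8 - 1*(-3)) = 2 + (8 + 3) = 2 + 11 = 13)
M(h, P) = 13*h + P*h (M(h, P) = 13*h + h*P = 13*h + P*h)
408964/M(-324, 182) = 408964/((-324*(13 + 182))) = 408964/((-324*195)) = 408964/(-63180) = 408964*(-1/63180) = -102241/15795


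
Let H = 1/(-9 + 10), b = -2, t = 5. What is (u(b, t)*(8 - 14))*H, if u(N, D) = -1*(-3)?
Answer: -18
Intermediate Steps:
u(N, D) = 3
H = 1 (H = 1/1 = 1)
(u(b, t)*(8 - 14))*H = (3*(8 - 14))*1 = (3*(-6))*1 = -18*1 = -18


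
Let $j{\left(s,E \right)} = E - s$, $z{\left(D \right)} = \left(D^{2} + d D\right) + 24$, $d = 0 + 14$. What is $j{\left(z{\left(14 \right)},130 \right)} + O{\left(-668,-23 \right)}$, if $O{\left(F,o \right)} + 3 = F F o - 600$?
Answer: $-10264041$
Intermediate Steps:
$d = 14$
$z{\left(D \right)} = 24 + D^{2} + 14 D$ ($z{\left(D \right)} = \left(D^{2} + 14 D\right) + 24 = 24 + D^{2} + 14 D$)
$O{\left(F,o \right)} = -603 + o F^{2}$ ($O{\left(F,o \right)} = -3 + \left(F F o - 600\right) = -3 + \left(F^{2} o - 600\right) = -3 + \left(o F^{2} - 600\right) = -3 + \left(-600 + o F^{2}\right) = -603 + o F^{2}$)
$j{\left(z{\left(14 \right)},130 \right)} + O{\left(-668,-23 \right)} = \left(130 - \left(24 + 14^{2} + 14 \cdot 14\right)\right) - \left(603 + 23 \left(-668\right)^{2}\right) = \left(130 - \left(24 + 196 + 196\right)\right) - 10263755 = \left(130 - 416\right) - 10263755 = -286 - 10263755 = -10264041$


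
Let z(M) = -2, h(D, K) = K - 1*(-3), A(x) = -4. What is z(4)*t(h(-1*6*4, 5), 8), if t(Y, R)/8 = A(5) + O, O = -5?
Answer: 144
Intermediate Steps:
h(D, K) = 3 + K (h(D, K) = K + 3 = 3 + K)
t(Y, R) = -72 (t(Y, R) = 8*(-4 - 5) = 8*(-9) = -72)
z(4)*t(h(-1*6*4, 5), 8) = -2*(-72) = 144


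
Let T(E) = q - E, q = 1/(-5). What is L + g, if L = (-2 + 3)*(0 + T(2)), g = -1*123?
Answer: -626/5 ≈ -125.20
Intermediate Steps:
q = -⅕ ≈ -0.20000
T(E) = -⅕ - E
g = -123
L = -11/5 (L = (-2 + 3)*(0 + (-⅕ - 1*2)) = 1*(0 + (-⅕ - 2)) = 1*(0 - 11/5) = 1*(-11/5) = -11/5 ≈ -2.2000)
L + g = -11/5 - 123 = -626/5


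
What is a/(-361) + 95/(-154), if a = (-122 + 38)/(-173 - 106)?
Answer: -3193747/5170242 ≈ -0.61772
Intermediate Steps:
a = 28/93 (a = -84/(-279) = -84*(-1/279) = 28/93 ≈ 0.30108)
a/(-361) + 95/(-154) = (28/93)/(-361) + 95/(-154) = (28/93)*(-1/361) + 95*(-1/154) = -28/33573 - 95/154 = -3193747/5170242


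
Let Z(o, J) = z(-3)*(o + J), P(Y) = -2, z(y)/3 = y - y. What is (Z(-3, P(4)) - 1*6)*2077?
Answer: -12462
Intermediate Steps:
z(y) = 0 (z(y) = 3*(y - y) = 3*0 = 0)
Z(o, J) = 0 (Z(o, J) = 0*(o + J) = 0*(J + o) = 0)
(Z(-3, P(4)) - 1*6)*2077 = (0 - 1*6)*2077 = (0 - 6)*2077 = -6*2077 = -12462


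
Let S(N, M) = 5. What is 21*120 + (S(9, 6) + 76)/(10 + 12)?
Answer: 55521/22 ≈ 2523.7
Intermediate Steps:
21*120 + (S(9, 6) + 76)/(10 + 12) = 21*120 + (5 + 76)/(10 + 12) = 2520 + 81/22 = 55521/22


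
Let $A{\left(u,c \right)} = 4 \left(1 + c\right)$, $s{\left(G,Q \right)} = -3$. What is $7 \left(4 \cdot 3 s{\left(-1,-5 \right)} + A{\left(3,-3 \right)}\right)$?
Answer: $-308$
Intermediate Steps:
$A{\left(u,c \right)} = 4 + 4 c$
$7 \left(4 \cdot 3 s{\left(-1,-5 \right)} + A{\left(3,-3 \right)}\right) = 7 \left(4 \cdot 3 \left(-3\right) + \left(4 + 4 \left(-3\right)\right)\right) = 7 \left(12 \left(-3\right) + \left(4 - 12\right)\right) = 7 \left(-36 - 8\right) = 7 \left(-44\right) = -308$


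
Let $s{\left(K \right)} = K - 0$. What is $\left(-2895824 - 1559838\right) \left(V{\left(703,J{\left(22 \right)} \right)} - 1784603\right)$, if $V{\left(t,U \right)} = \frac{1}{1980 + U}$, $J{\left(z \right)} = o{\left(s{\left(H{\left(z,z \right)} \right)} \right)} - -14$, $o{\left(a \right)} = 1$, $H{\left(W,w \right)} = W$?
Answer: $\frac{15863417601055408}{1995} \approx 7.9516 \cdot 10^{12}$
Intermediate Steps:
$s{\left(K \right)} = K$ ($s{\left(K \right)} = K + 0 = K$)
$J{\left(z \right)} = 15$ ($J{\left(z \right)} = 1 - -14 = 1 + 14 = 15$)
$\left(-2895824 - 1559838\right) \left(V{\left(703,J{\left(22 \right)} \right)} - 1784603\right) = \left(-2895824 - 1559838\right) \left(\frac{1}{1980 + 15} - 1784603\right) = - 4455662 \left(\frac{1}{1995} - 1784603\right) = \left(-4455662\right) \left(- \frac{3560282984}{1995}\right) = \frac{15863417601055408}{1995}$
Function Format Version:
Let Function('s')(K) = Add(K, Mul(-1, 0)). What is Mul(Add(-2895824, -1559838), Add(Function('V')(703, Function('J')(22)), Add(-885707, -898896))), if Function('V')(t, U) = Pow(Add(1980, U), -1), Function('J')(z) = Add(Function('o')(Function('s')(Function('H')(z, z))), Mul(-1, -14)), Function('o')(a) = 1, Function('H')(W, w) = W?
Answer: Rational(15863417601055408, 1995) ≈ 7.9516e+12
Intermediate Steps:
Function('s')(K) = K (Function('s')(K) = Add(K, 0) = K)
Function('J')(z) = 15 (Function('J')(z) = Add(1, Mul(-1, -14)) = Add(1, 14) = 15)
Mul(Add(-2895824, -1559838), Add(Function('V')(703, Function('J')(22)), Add(-885707, -898896))) = Mul(Add(-2895824, -1559838), Add(Pow(Add(1980, 15), -1), Add(-885707, -898896))) = Mul(-4455662, Add(Pow(1995, -1), -1784603)) = Mul(-4455662, Add(Rational(1, 1995), -1784603)) = Mul(-4455662, Rational(-3560282984, 1995)) = Rational(15863417601055408, 1995)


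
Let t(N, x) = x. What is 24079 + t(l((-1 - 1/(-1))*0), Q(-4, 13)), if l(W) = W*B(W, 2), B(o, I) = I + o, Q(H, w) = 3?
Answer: 24082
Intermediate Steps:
l(W) = W*(2 + W)
24079 + t(l((-1 - 1/(-1))*0), Q(-4, 13)) = 24079 + 3 = 24082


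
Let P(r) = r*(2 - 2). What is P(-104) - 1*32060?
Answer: -32060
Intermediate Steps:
P(r) = 0 (P(r) = r*0 = 0)
P(-104) - 1*32060 = 0 - 1*32060 = 0 - 32060 = -32060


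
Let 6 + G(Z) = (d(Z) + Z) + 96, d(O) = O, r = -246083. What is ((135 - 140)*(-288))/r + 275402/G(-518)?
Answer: -33886556303/116397259 ≈ -291.13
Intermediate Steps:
G(Z) = 90 + 2*Z (G(Z) = -6 + ((Z + Z) + 96) = -6 + (2*Z + 96) = -6 + (96 + 2*Z) = 90 + 2*Z)
((135 - 140)*(-288))/r + 275402/G(-518) = ((135 - 140)*(-288))/(-246083) + 275402/(90 + 2*(-518)) = -5*(-288)*(-1/246083) + 275402/(90 - 1036) = 1440*(-1/246083) + 275402/(-946) = -1440/246083 + 275402*(-1/946) = -1440/246083 - 137701/473 = -33886556303/116397259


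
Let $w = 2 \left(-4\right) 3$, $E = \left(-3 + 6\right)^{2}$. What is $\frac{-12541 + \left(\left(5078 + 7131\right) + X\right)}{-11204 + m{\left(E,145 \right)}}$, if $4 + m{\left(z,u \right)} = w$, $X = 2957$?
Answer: $- \frac{875}{3744} \approx -0.23371$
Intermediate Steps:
$E = 9$ ($E = 3^{2} = 9$)
$w = -24$ ($w = \left(-8\right) 3 = -24$)
$m{\left(z,u \right)} = -28$ ($m{\left(z,u \right)} = -4 - 24 = -28$)
$\frac{-12541 + \left(\left(5078 + 7131\right) + X\right)}{-11204 + m{\left(E,145 \right)}} = \frac{-12541 + \left(\left(5078 + 7131\right) + 2957\right)}{-11204 - 28} = \frac{-12541 + \left(12209 + 2957\right)}{-11232} = \left(-12541 + 15166\right) \left(- \frac{1}{11232}\right) = 2625 \left(- \frac{1}{11232}\right) = - \frac{875}{3744}$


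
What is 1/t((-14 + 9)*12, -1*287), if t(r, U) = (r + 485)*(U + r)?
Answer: -1/147475 ≈ -6.7808e-6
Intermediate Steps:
t(r, U) = (485 + r)*(U + r)
1/t((-14 + 9)*12, -1*287) = 1/(((-14 + 9)*12)² + 485*(-1*287) + 485*((-14 + 9)*12) + (-1*287)*((-14 + 9)*12)) = 1/((-5*12)² + 485*(-287) + 485*(-5*12) - (-1435)*12) = 1/((-60)² - 139195 + 485*(-60) - 287*(-60)) = 1/(3600 - 139195 - 29100 + 17220) = 1/(-147475) = -1/147475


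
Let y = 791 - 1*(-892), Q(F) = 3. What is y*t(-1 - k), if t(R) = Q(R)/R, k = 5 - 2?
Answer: -5049/4 ≈ -1262.3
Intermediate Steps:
k = 3
y = 1683 (y = 791 + 892 = 1683)
t(R) = 3/R
y*t(-1 - k) = 1683*(3/(-1 - 1*3)) = 1683*(3/(-1 - 3)) = 1683*(3/(-4)) = 1683*(3*(-1/4)) = 1683*(-3/4) = -5049/4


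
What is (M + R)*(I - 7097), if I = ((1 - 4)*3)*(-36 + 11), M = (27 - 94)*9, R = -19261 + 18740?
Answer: 7724128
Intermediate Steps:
R = -521
M = -603 (M = -67*9 = -603)
I = 225 (I = -3*3*(-25) = -9*(-25) = 225)
(M + R)*(I - 7097) = (-603 - 521)*(225 - 7097) = -1124*(-6872) = 7724128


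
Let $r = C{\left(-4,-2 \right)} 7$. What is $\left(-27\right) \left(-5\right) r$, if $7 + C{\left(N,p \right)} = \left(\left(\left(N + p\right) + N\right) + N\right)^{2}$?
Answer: $178605$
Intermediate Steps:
$C{\left(N,p \right)} = -7 + \left(p + 3 N\right)^{2}$ ($C{\left(N,p \right)} = -7 + \left(\left(\left(N + p\right) + N\right) + N\right)^{2} = -7 + \left(\left(p + 2 N\right) + N\right)^{2} = -7 + \left(p + 3 N\right)^{2}$)
$r = 1323$ ($r = \left(-7 + \left(-2 + 3 \left(-4\right)\right)^{2}\right) 7 = \left(-7 + \left(-2 - 12\right)^{2}\right) 7 = \left(-7 + \left(-14\right)^{2}\right) 7 = \left(-7 + 196\right) 7 = 189 \cdot 7 = 1323$)
$\left(-27\right) \left(-5\right) r = \left(-27\right) \left(-5\right) 1323 = 135 \cdot 1323 = 178605$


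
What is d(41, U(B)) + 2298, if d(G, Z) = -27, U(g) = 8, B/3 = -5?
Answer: 2271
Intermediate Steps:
B = -15 (B = 3*(-5) = -15)
d(41, U(B)) + 2298 = -27 + 2298 = 2271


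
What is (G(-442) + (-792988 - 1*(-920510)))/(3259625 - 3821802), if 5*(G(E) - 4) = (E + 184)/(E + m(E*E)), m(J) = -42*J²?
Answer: -511066147093630439/2252949464224203745 ≈ -0.22684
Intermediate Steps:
G(E) = 4 + (184 + E)/(5*(E - 42*E⁴)) (G(E) = 4 + ((E + 184)/(E - 42*E⁴))/5 = 4 + ((184 + E)/(E - 42*E⁴))/5 = 4 + (184 + E)/(5*(E - 42*E⁴)))
(G(-442) + (-792988 - 1*(-920510)))/(3259625 - 3821802) = ((-184 - 21*(-442) + 840*(-442)⁴)/(-5*(-442) + 210*(-442)⁴) + (-792988 - 1*(-920510)))/(3259625 - 3821802) = ((-184 + 9282 + 840*38167092496)/(2210 + 210*38167092496) + (-792988 + 920510))/(-562177) = ((-184 + 9282 + 32060357696640)/(2210 + 8015089424160) + 127522)*(-1/562177) = (32060357705738/8015089426370 + 127522)*(-1/562177) = ((1/8015089426370)*32060357705738 + 127522)*(-1/562177) = (16030178852869/4007544713185 + 127522)*(-1/562177) = (511066147093630439/4007544713185)*(-1/562177) = -511066147093630439/2252949464224203745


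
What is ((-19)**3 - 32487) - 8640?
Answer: -47986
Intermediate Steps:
((-19)**3 - 32487) - 8640 = (-6859 - 32487) - 8640 = -39346 - 8640 = -47986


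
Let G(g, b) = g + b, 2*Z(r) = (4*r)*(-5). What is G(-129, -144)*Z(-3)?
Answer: -8190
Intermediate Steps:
Z(r) = -10*r (Z(r) = ((4*r)*(-5))/2 = (-20*r)/2 = -10*r)
G(g, b) = b + g
G(-129, -144)*Z(-3) = (-144 - 129)*(-10*(-3)) = -273*30 = -8190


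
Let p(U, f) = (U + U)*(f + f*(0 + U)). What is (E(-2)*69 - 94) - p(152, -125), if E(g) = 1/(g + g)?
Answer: 23255555/4 ≈ 5.8139e+6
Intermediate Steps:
E(g) = 1/(2*g)
p(U, f) = 2*U*(f + U*f) (p(U, f) = (2*U)*(f + f*U) = (2*U)*(f + U*f) = 2*U*(f + U*f))
(E(-2)*69 - 94) - p(152, -125) = (((½)/(-2))*69 - 94) - 2*152*(-125)*(1 + 152) = (((½)*(-½))*69 - 94) - 2*152*(-125)*153 = (-¼*69 - 94) - 1*(-5814000) = (-69/4 - 94) + 5814000 = -445/4 + 5814000 = 23255555/4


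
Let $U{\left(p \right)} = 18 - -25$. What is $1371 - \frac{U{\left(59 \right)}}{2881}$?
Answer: $\frac{91856}{67} \approx 1371.0$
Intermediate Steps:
$U{\left(p \right)} = 43$ ($U{\left(p \right)} = 18 + 25 = 43$)
$1371 - \frac{U{\left(59 \right)}}{2881} = 1371 - \frac{43}{2881} = 1371 - 43 \cdot \frac{1}{2881} = 1371 - \frac{1}{67} = \frac{91856}{67}$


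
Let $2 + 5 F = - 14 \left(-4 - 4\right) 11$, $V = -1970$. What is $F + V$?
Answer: $-1724$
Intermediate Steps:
$F = 246$ ($F = - \frac{2}{5} + \frac{- 14 \left(-4 - 4\right) 11}{5} = - \frac{2}{5} + \frac{\left(-14\right) \left(-8\right) 11}{5} = - \frac{2}{5} + \frac{112 \cdot 11}{5} = - \frac{2}{5} + \frac{1}{5} \cdot 1232 = - \frac{2}{5} + \frac{1232}{5} = 246$)
$F + V = 246 - 1970 = -1724$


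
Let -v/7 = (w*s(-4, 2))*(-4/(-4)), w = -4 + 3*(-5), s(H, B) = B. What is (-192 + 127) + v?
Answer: 201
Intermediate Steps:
w = -19 (w = -4 - 15 = -19)
v = 266 (v = -7*(-19*2)*(-4/(-4)) = -(-266)*(-4*(-¼)) = -(-266) = -7*(-38) = 266)
(-192 + 127) + v = (-192 + 127) + 266 = -65 + 266 = 201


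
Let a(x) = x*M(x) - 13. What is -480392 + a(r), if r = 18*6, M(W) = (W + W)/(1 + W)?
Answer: -52340817/109 ≈ -4.8019e+5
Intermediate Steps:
M(W) = 2*W/(1 + W) (M(W) = (2*W)/(1 + W) = 2*W/(1 + W))
r = 108
a(x) = -13 + 2*x²/(1 + x) (a(x) = x*(2*x/(1 + x)) - 13 = 2*x²/(1 + x) - 13 = -13 + 2*x²/(1 + x))
-480392 + a(r) = -480392 + (-13 - 13*108 + 2*108²)/(1 + 108) = -480392 + (-13 - 1404 + 2*11664)/109 = -480392 + (-13 - 1404 + 23328)/109 = -480392 + (1/109)*21911 = -480392 + 21911/109 = -52340817/109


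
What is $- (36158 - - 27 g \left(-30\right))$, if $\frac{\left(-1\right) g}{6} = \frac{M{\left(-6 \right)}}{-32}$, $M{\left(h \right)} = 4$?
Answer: $- \frac{71101}{2} \approx -35551.0$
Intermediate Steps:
$g = \frac{3}{4}$ ($g = - 6 \frac{4}{-32} = - 6 \cdot 4 \left(- \frac{1}{32}\right) = \left(-6\right) \left(- \frac{1}{8}\right) = \frac{3}{4} \approx 0.75$)
$- (36158 - - 27 g \left(-30\right)) = - (36158 - \left(-27\right) \frac{3}{4} \left(-30\right)) = - (36158 - \left(- \frac{81}{4}\right) \left(-30\right)) = - (36158 - \frac{1215}{2}) = \left(-1\right) \frac{71101}{2} = - \frac{71101}{2}$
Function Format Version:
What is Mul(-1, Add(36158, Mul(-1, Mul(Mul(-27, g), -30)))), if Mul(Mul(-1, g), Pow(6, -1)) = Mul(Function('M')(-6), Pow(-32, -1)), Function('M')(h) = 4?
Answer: Rational(-71101, 2) ≈ -35551.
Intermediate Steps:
g = Rational(3, 4) (g = Mul(-6, Mul(4, Pow(-32, -1))) = Mul(-6, Mul(4, Rational(-1, 32))) = Mul(-6, Rational(-1, 8)) = Rational(3, 4) ≈ 0.75000)
Mul(-1, Add(36158, Mul(-1, Mul(Mul(-27, g), -30)))) = Mul(-1, Add(36158, Mul(-1, Mul(Mul(-27, Rational(3, 4)), -30)))) = Mul(-1, Add(36158, Mul(-1, Mul(Rational(-81, 4), -30)))) = Mul(-1, Add(36158, Mul(-1, Rational(1215, 2)))) = Mul(-1, Add(36158, Rational(-1215, 2))) = Mul(-1, Rational(71101, 2)) = Rational(-71101, 2)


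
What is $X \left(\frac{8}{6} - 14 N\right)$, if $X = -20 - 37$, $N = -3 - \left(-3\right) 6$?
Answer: $11894$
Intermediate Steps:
$N = 15$ ($N = -3 - -18 = -3 + 18 = 15$)
$X = -57$ ($X = -20 - 37 = -57$)
$X \left(\frac{8}{6} - 14 N\right) = - 57 \left(\frac{8}{6} - 210\right) = - 57 \left(8 \cdot \frac{1}{6} - 210\right) = - 57 \left(\frac{4}{3} - 210\right) = \left(-57\right) \left(- \frac{626}{3}\right) = 11894$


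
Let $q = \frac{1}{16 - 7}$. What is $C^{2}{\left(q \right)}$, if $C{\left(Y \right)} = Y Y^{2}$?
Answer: $\frac{1}{531441} \approx 1.8817 \cdot 10^{-6}$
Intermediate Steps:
$q = \frac{1}{9}$ ($q = \frac{1}{16 - 7} = \frac{1}{9} \approx 0.11111$)
$C{\left(Y \right)} = Y^{3}$
$C^{2}{\left(q \right)} = \left(\left(\frac{1}{9}\right)^{3}\right)^{2} = \left(\frac{1}{729}\right)^{2} = \frac{1}{531441}$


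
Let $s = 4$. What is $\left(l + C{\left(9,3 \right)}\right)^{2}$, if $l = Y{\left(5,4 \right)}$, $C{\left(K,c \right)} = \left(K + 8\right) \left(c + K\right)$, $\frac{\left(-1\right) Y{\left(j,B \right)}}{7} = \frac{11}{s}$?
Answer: $\frac{546121}{16} \approx 34133.0$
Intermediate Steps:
$Y{\left(j,B \right)} = - \frac{77}{4}$ ($Y{\left(j,B \right)} = - 7 \cdot \frac{11}{4} = - 7 \cdot 11 \cdot \frac{1}{4} = \left(-7\right) \frac{11}{4} = - \frac{77}{4}$)
$C{\left(K,c \right)} = \left(8 + K\right) \left(K + c\right)$
$l = - \frac{77}{4} \approx -19.25$
$\left(l + C{\left(9,3 \right)}\right)^{2} = \left(- \frac{77}{4} + \left(9^{2} + 8 \cdot 9 + 8 \cdot 3 + 9 \cdot 3\right)\right)^{2} = \left(- \frac{77}{4} + \left(81 + 72 + 24 + 27\right)\right)^{2} = \left(- \frac{77}{4} + 204\right)^{2} = \left(\frac{739}{4}\right)^{2} = \frac{546121}{16}$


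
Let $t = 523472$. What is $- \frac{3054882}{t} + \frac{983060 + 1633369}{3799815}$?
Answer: $- \frac{1706393187557}{331516126280} \approx -5.1472$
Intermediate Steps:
$- \frac{3054882}{t} + \frac{983060 + 1633369}{3799815} = - \frac{3054882}{523472} + \frac{983060 + 1633369}{3799815} = \left(-3054882\right) \frac{1}{523472} + 2616429 \cdot \frac{1}{3799815} = - \frac{1527441}{261736} + \frac{872143}{1266605} = - \frac{1706393187557}{331516126280}$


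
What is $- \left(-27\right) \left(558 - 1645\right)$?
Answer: $-29349$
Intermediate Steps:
$- \left(-27\right) \left(558 - 1645\right) = - \left(-27\right) \left(-1087\right) = \left(-1\right) 29349 = -29349$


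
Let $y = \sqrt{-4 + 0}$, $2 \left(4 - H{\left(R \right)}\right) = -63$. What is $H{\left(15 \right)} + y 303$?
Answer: $\frac{71}{2} + 606 i \approx 35.5 + 606.0 i$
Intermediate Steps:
$H{\left(R \right)} = \frac{71}{2}$ ($H{\left(R \right)} = 4 - - \frac{63}{2} = 4 + \frac{63}{2} = \frac{71}{2}$)
$y = 2 i$ ($y = \sqrt{-4} = 2 i \approx 2.0 i$)
$H{\left(15 \right)} + y 303 = \frac{71}{2} + 2 i 303 = \frac{71}{2} + 606 i$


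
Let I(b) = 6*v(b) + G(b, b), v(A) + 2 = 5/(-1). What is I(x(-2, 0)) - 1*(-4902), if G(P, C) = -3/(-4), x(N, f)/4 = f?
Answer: 19443/4 ≈ 4860.8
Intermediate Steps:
x(N, f) = 4*f
v(A) = -7 (v(A) = -2 + 5/(-1) = -2 + 5*(-1) = -2 - 5 = -7)
G(P, C) = ¾ (G(P, C) = -3*(-¼) = ¾)
I(b) = -165/4 (I(b) = 6*(-7) + ¾ = -42 + ¾ = -165/4)
I(x(-2, 0)) - 1*(-4902) = -165/4 - 1*(-4902) = -165/4 + 4902 = 19443/4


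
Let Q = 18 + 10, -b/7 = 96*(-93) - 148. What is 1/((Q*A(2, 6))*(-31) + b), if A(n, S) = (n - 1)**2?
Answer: 1/62664 ≈ 1.5958e-5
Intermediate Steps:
A(n, S) = (-1 + n)**2
b = 63532 (b = -7*(96*(-93) - 148) = -7*(-8928 - 148) = -7*(-9076) = 63532)
Q = 28
1/((Q*A(2, 6))*(-31) + b) = 1/((28*(-1 + 2)**2)*(-31) + 63532) = 1/((28*1**2)*(-31) + 63532) = 1/((28*1)*(-31) + 63532) = 1/(28*(-31) + 63532) = 1/(-868 + 63532) = 1/62664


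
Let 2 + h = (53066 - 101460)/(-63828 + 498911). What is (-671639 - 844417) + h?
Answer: -659611111208/435083 ≈ -1.5161e+6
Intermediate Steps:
h = -918560/435083 (h = -2 + (53066 - 101460)/(-63828 + 498911) = -2 - 48394/435083 = -918560/435083 ≈ -2.1112)
(-671639 - 844417) + h = (-671639 - 844417) - 918560/435083 = -1516056 - 918560/435083 = -659611111208/435083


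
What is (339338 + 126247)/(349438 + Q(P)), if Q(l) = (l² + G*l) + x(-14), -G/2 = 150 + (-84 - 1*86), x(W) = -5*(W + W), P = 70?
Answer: 465585/357278 ≈ 1.3031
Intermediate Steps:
x(W) = -10*W
G = 40 (G = -2*(150 + (-84 - 1*86)) = -2*(150 + (-84 - 86)) = -2*(150 - 170) = -2*(-20) = 40)
Q(l) = 140 + l² + 40*l (Q(l) = (l² + 40*l) - 10*(-14) = (l² + 40*l) + 140 = 140 + l² + 40*l)
(339338 + 126247)/(349438 + Q(P)) = (339338 + 126247)/(349438 + (140 + 70² + 40*70)) = 465585/(349438 + (140 + 4900 + 2800)) = 465585/(349438 + 7840) = 465585/357278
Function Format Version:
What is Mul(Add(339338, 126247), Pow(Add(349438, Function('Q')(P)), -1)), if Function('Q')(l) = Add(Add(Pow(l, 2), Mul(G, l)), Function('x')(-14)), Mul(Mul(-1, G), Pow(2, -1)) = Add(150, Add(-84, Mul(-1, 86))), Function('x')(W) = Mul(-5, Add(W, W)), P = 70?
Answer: Rational(465585, 357278) ≈ 1.3031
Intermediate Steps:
Function('x')(W) = Mul(-10, W) (Function('x')(W) = Mul(-5, Mul(2, W)) = Mul(-10, W))
G = 40 (G = Mul(-2, Add(150, Add(-84, Mul(-1, 86)))) = Mul(-2, Add(150, Add(-84, -86))) = Mul(-2, Add(150, -170)) = Mul(-2, -20) = 40)
Function('Q')(l) = Add(140, Pow(l, 2), Mul(40, l)) (Function('Q')(l) = Add(Add(Pow(l, 2), Mul(40, l)), Mul(-10, -14)) = Add(Add(Pow(l, 2), Mul(40, l)), 140) = Add(140, Pow(l, 2), Mul(40, l)))
Mul(Add(339338, 126247), Pow(Add(349438, Function('Q')(P)), -1)) = Mul(Add(339338, 126247), Pow(Add(349438, Add(140, Pow(70, 2), Mul(40, 70))), -1)) = Mul(465585, Pow(Add(349438, Add(140, 4900, 2800)), -1)) = Mul(465585, Pow(Add(349438, 7840), -1)) = Mul(465585, Pow(357278, -1)) = Mul(465585, Rational(1, 357278)) = Rational(465585, 357278)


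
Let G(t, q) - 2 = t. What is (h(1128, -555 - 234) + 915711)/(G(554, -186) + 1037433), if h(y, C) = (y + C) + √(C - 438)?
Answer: 916050/1037989 + I*√1227/1037989 ≈ 0.88252 + 3.3747e-5*I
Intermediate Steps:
G(t, q) = 2 + t
h(y, C) = C + y + √(-438 + C) (h(y, C) = (C + y) + √(-438 + C) = C + y + √(-438 + C))
(h(1128, -555 - 234) + 915711)/(G(554, -186) + 1037433) = (((-555 - 234) + 1128 + √(-438 + (-555 - 234))) + 915711)/((2 + 554) + 1037433) = ((-789 + 1128 + √(-438 - 789)) + 915711)/(556 + 1037433) = ((-789 + 1128 + √(-1227)) + 915711)/1037989 = ((-789 + 1128 + I*√1227) + 915711)*(1/1037989) = ((339 + I*√1227) + 915711)*(1/1037989) = (916050 + I*√1227)*(1/1037989) = 916050/1037989 + I*√1227/1037989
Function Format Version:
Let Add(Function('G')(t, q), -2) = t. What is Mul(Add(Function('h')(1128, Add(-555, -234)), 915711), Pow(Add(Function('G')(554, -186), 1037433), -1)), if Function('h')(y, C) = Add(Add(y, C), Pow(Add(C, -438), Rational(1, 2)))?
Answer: Add(Rational(916050, 1037989), Mul(Rational(1, 1037989), I, Pow(1227, Rational(1, 2)))) ≈ Add(0.88252, Mul(3.3747e-5, I))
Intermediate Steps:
Function('G')(t, q) = Add(2, t)
Function('h')(y, C) = Add(C, y, Pow(Add(-438, C), Rational(1, 2))) (Function('h')(y, C) = Add(Add(C, y), Pow(Add(-438, C), Rational(1, 2))) = Add(C, y, Pow(Add(-438, C), Rational(1, 2))))
Mul(Add(Function('h')(1128, Add(-555, -234)), 915711), Pow(Add(Function('G')(554, -186), 1037433), -1)) = Mul(Add(Add(Add(-555, -234), 1128, Pow(Add(-438, Add(-555, -234)), Rational(1, 2))), 915711), Pow(Add(Add(2, 554), 1037433), -1)) = Mul(Add(Add(-789, 1128, Pow(Add(-438, -789), Rational(1, 2))), 915711), Pow(Add(556, 1037433), -1)) = Mul(Add(Add(-789, 1128, Pow(-1227, Rational(1, 2))), 915711), Pow(1037989, -1)) = Mul(Add(Add(-789, 1128, Mul(I, Pow(1227, Rational(1, 2)))), 915711), Rational(1, 1037989)) = Mul(Add(Add(339, Mul(I, Pow(1227, Rational(1, 2)))), 915711), Rational(1, 1037989)) = Mul(Add(916050, Mul(I, Pow(1227, Rational(1, 2)))), Rational(1, 1037989)) = Add(Rational(916050, 1037989), Mul(Rational(1, 1037989), I, Pow(1227, Rational(1, 2))))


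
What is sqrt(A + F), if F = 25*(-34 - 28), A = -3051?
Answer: I*sqrt(4601) ≈ 67.831*I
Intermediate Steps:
F = -1550 (F = 25*(-62) = -1550)
sqrt(A + F) = sqrt(-3051 - 1550) = sqrt(-4601) = I*sqrt(4601)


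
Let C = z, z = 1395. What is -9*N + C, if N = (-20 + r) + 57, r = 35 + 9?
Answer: 666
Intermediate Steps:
r = 44
N = 81 (N = (-20 + 44) + 57 = 24 + 57 = 81)
C = 1395
-9*N + C = -9*81 + 1395 = -729 + 1395 = 666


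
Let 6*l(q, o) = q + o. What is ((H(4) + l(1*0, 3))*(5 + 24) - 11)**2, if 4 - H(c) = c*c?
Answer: 474721/4 ≈ 1.1868e+5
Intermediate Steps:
H(c) = 4 - c**2 (H(c) = 4 - c*c = 4 - c**2)
l(q, o) = o/6 + q/6 (l(q, o) = (q + o)/6 = (o + q)/6 = o/6 + q/6)
((H(4) + l(1*0, 3))*(5 + 24) - 11)**2 = (((4 - 1*4**2) + ((1/6)*3 + (1*0)/6))*(5 + 24) - 11)**2 = (((4 - 1*16) + (1/2 + (1/6)*0))*29 - 11)**2 = (((4 - 16) + (1/2 + 0))*29 - 11)**2 = ((-12 + 1/2)*29 - 11)**2 = (-23/2*29 - 11)**2 = (-667/2 - 11)**2 = (-689/2)**2 = 474721/4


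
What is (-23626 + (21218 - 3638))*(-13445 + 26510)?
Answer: -78990990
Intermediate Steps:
(-23626 + (21218 - 3638))*(-13445 + 26510) = (-23626 + 17580)*13065 = -6046*13065 = -78990990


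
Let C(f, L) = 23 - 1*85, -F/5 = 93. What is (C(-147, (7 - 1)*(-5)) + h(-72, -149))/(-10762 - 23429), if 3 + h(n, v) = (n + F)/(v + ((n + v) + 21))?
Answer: 22148/11932659 ≈ 0.0018561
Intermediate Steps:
F = -465 (F = -5*93 = -465)
h(n, v) = -3 + (-465 + n)/(21 + n + 2*v) (h(n, v) = -3 + (n - 465)/(v + ((n + v) + 21)) = -3 + (-465 + n)/(v + (21 + n + v)) = -3 + (-465 + n)/(21 + n + 2*v))
C(f, L) = -62 (C(f, L) = 23 - 85 = -62)
(C(-147, (7 - 1)*(-5)) + h(-72, -149))/(-10762 - 23429) = (-62 + 2*(-264 - 1*(-72) - 3*(-149))/(21 - 72 + 2*(-149)))/(-10762 - 23429) = (-62 + 2*(-264 + 72 + 447)/(21 - 72 - 298))/(-34191) = (-62 + 2*255/(-349))*(-1/34191) = (-62 + 2*(-1/349)*255)*(-1/34191) = (-62 - 510/349)*(-1/34191) = -22148/349*(-1/34191) = 22148/11932659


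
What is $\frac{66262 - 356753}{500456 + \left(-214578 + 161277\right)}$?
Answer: $- \frac{290491}{447155} \approx -0.64964$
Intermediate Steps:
$\frac{66262 - 356753}{500456 + \left(-214578 + 161277\right)} = - \frac{290491}{500456 - 53301} = - \frac{290491}{447155}$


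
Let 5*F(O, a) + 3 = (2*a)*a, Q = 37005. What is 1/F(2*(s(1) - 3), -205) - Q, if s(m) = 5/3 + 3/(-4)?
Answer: -3110159230/84047 ≈ -37005.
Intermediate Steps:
s(m) = 11/12 (s(m) = 5*(1/3) + 3*(-1/4) = 5/3 - 3/4 = 11/12)
F(O, a) = -3/5 + 2*a**2/5 (F(O, a) = -3/5 + ((2*a)*a)/5 = -3/5 + (2*a**2)/5 = -3/5 + 2*a**2/5)
1/F(2*(s(1) - 3), -205) - Q = 1/(-3/5 + (2/5)*(-205)**2) - 1*37005 = 1/(-3/5 + (2/5)*42025) - 37005 = 1/(-3/5 + 16810) - 37005 = 1/(84047/5) - 37005 = 5/84047 - 37005 = -3110159230/84047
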